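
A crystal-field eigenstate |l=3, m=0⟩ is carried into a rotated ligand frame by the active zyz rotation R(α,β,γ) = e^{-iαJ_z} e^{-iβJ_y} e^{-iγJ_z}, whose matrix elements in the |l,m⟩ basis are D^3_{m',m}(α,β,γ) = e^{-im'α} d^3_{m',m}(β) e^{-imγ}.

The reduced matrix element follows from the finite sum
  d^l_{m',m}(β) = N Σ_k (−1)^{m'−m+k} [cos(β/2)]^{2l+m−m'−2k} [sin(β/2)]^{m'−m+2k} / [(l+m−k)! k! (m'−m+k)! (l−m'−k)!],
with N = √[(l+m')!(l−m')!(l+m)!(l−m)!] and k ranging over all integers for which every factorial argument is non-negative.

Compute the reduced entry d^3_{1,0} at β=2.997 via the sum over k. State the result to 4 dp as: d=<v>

d^3_{1,0}(β=2.9970) via the finite sum:
With c≡cos(β/2)=0.072233 and s≡sin(β/2)=0.997388, N=[24·2·6·6]^{1/2}=41.569219
k: max(0,(0)−(1))=0 … min(3+(0),3−(1))=2
  k=0: (−1)^1·41.5692/(12)·0.0722^5·0.9974^1 = -0.000007
  k=1: (−1)^2·41.5692/(4)·0.0722^3·0.9974^3 = +0.003886
  k=2: (−1)^3·41.5692/(12)·0.0722^1·0.9974^5 = -0.246973
d^3_{1,0}(2.9970) = -0.000007 +0.003886 -0.246973 = -0.243093

d=-0.2431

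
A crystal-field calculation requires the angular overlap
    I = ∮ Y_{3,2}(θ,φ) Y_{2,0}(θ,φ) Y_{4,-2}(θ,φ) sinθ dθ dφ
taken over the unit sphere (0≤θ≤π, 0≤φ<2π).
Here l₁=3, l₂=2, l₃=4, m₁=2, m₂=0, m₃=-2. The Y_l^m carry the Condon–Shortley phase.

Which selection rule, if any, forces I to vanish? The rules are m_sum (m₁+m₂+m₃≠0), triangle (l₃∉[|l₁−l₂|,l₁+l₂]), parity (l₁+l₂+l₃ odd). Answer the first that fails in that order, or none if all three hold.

parity

azimuthal sum: 2 + 0 − 2 = 0  ✓
1 ≤ 4 ≤ 5 (triangle on l)  ✓
L = 3 + 2 + 4 = 9 (odd)  ✗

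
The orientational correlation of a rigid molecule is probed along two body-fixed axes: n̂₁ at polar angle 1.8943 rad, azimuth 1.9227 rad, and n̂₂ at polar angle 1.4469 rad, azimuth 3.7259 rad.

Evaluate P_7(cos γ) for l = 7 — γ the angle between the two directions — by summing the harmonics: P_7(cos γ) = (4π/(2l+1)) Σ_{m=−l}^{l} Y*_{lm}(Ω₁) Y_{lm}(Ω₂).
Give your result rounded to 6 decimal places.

Term-by-term m-sum for l=7 (normalisation 4π/15 = 0.837758):
  [-7]  conj(Y_{7,-7})(Ω₁) = (0.216096, 0.268176) ; Y_{7,-7}(Ω₂) = (0.276167, -0.385013) ; Δ = (0.162930, -0.009138)
  [-6]  conj(Y_{7,-6})(Ω₁) = (-0.222371, 0.370444) ; Y_{7,-6}(Ω₂) = (-0.206297, 0.078654) ; Δ = (0.016738, -0.093912)
  [-5]  conj(Y_{7,-5})(Ω₁) = (-0.086628, -0.016546) ; Y_{7,-5}(Ω₂) = (-0.276157, -0.061770) ; Δ = (0.022901, 0.009920)
  [-4]  conj(Y_{7,-4})(Ω₁) = (0.051645, 0.313676) ; Y_{7,-4}(Ω₂) = (0.170870, 0.177478) ; Δ = (-0.046846, 0.062764)
  [-3]  conj(Y_{7,-3})(Ω₁) = (-0.181292, 0.102621) ; Y_{7,-3}(Ω₂) = (0.039659, 0.215342) ; Δ = (-0.029289, -0.034970)
  [-2]  conj(Y_{7,-2})(Ω₁) = (0.182171, 0.154630) ; Y_{7,-2}(Ω₂) = (0.099519, -0.233961) ; Δ = (0.054307, -0.027232)
  [-1]  conj(Y_{7,-1})(Ω₁) = (-0.084126, 0.229110) ; Y_{7,-1}(Ω₂) = (0.161366, -0.106718) ; Δ = (0.010875, 0.045949)
  [+0]  conj(Y_{7,0})(Ω₁) = (0.212773, -0.000000) ; Y_{7,0}(Ω₂) = (-0.256105, 0.000000) ; Δ = (-0.054492, 0.000000)
  [+1]  conj(Y_{7,1})(Ω₁) = (0.084126, 0.229110) ; Y_{7,1}(Ω₂) = (-0.161366, -0.106718) ; Δ = (0.010875, -0.045949)
  [+2]  conj(Y_{7,2})(Ω₁) = (0.182171, -0.154630) ; Y_{7,2}(Ω₂) = (0.099519, 0.233961) ; Δ = (0.054307, 0.027232)
  [+3]  conj(Y_{7,3})(Ω₁) = (0.181292, 0.102621) ; Y_{7,3}(Ω₂) = (-0.039659, 0.215342) ; Δ = (-0.029289, 0.034970)
  [+4]  conj(Y_{7,4})(Ω₁) = (0.051645, -0.313676) ; Y_{7,4}(Ω₂) = (0.170870, -0.177478) ; Δ = (-0.046846, -0.062764)
  [+5]  conj(Y_{7,5})(Ω₁) = (0.086628, -0.016546) ; Y_{7,5}(Ω₂) = (0.276157, -0.061770) ; Δ = (0.022901, -0.009920)
  [+6]  conj(Y_{7,6})(Ω₁) = (-0.222371, -0.370444) ; Y_{7,6}(Ω₂) = (-0.206297, -0.078654) ; Δ = (0.016738, 0.093912)
  [+7]  conj(Y_{7,7})(Ω₁) = (-0.216096, 0.268176) ; Y_{7,7}(Ω₂) = (-0.276167, -0.385013) ; Δ = (0.162930, 0.009138)
Accumulated sum (0.328740, 0.000000); after 4π/(2l+1) scaling, (0.275404, 0.000000) ⇒ P_7 = 0.275404

0.275404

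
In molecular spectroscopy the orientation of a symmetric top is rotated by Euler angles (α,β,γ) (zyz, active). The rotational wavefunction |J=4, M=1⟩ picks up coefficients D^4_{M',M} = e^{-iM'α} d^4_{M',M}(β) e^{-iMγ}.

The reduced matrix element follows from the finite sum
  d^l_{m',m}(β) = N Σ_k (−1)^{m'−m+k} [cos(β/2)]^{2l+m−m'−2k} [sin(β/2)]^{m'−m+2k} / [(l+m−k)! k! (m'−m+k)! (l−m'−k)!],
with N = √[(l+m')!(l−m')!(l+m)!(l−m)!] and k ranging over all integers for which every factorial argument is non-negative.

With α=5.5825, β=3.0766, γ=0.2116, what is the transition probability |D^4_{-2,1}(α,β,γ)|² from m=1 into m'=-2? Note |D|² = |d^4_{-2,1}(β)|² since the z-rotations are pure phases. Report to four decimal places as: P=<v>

P=0.0187

First d^4_{-2,1}(β=3.0766), then the phase factors e^{-i(-2)α} and e^{-i(1)γ}:
Half-angle: c=0.032491, s=0.999472. N=√(2·720·120·6)=1018.233765
k∈{3,4,5} keeps every argument non-negative
  k=3: (−1)^0·1018.2338/(72)·0.0325^5·0.9995^3 = +0.000001
  k=4: (−1)^1·1018.2338/(48)·0.0325^3·0.9995^5 = -0.000726
  k=5: (−1)^2·1018.2338/(240)·0.0325^1·0.9995^7 = +0.137337
d^4_{-2,1}(3.0766) = +0.000001 -0.000726 +0.137337 = +0.136612
|D^4_{-2,1}|² = |d^4_{-2,1}(β)|² = (+0.136612)² = 0.018663 (the z-rotation phases have unit modulus)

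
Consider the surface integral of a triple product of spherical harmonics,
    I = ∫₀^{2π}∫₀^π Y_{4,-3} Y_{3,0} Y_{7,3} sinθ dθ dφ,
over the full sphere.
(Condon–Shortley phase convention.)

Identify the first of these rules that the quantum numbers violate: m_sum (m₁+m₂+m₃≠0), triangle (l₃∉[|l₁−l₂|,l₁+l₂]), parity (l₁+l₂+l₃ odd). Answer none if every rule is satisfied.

none

azimuthal sum: -3 + 0 + 3 = 0  ✓
1 ≤ 7 ≤ 7 (triangle on l)  ✓
L = 4 + 3 + 7 = 14 (even)  ✓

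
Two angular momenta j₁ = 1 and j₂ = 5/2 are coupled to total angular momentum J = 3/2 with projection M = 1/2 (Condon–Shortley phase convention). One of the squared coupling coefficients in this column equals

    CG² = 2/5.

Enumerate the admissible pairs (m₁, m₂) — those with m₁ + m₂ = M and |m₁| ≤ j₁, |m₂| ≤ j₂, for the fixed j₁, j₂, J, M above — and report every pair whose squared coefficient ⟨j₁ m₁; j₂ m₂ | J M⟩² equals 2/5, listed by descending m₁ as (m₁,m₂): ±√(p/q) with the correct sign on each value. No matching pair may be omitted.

(0,1/2): −√(2/5); (-1,3/2): +√(2/5)

Admissible pairs with m₁+m₂ = M = 1/2: (-1,3/2), (0,1/2), (1,-1/2)
  (m₁,m₂)=(1,-1/2): CG² = 1/5, CG = +√(1/5)
  (m₁,m₂)=(0,1/2): CG² = 2/5, CG = −√(2/5)   ← matches the target
  (m₁,m₂)=(-1,3/2): CG² = 2/5, CG = +√(2/5)   ← matches the target
Pairs with CG² = 2/5: (0,1/2): −√(2/5); (-1,3/2): +√(2/5)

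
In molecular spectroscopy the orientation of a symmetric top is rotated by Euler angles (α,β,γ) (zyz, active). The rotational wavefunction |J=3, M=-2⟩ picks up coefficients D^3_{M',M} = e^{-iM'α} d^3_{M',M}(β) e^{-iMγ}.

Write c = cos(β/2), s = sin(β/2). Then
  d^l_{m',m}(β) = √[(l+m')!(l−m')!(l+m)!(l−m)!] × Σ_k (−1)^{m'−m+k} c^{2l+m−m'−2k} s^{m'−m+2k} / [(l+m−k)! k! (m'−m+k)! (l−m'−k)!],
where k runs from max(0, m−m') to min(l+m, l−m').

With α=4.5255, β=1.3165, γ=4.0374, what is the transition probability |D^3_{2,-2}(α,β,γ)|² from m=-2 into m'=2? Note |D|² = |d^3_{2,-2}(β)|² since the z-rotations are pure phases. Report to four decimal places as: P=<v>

P=0.1488

D^3_{2,-2}(4.5255,1.3165,4.0374) = e^{-i·2·4.5255}·d^3_{2,-2}(1.3165)·e^{-i·-2·4.0374}. Compute d first:
c=cos(1.316500/2)=0.791064, s=sin(1.316500/2)=0.611733; N=√[120·1·1·120]=120.000000
The bounds max(0,m−m')=0 and min(l+m,l−m')=1 give 2 terms
  k=0: (−1)^4·120.0000/(24)·0.7911^2·0.6117^4 = +0.438169
  k=1: (−1)^5·120.0000/(120)·0.7911^0·0.6117^6 = -0.052405
d^3_{2,-2}(1.3165) = +0.438169 -0.052405 = +0.385764
|D^3_{2,-2}|² = |d^3_{2,-2}(β)|² = (+0.385764)² = 0.148814 (the z-rotation phases have unit modulus)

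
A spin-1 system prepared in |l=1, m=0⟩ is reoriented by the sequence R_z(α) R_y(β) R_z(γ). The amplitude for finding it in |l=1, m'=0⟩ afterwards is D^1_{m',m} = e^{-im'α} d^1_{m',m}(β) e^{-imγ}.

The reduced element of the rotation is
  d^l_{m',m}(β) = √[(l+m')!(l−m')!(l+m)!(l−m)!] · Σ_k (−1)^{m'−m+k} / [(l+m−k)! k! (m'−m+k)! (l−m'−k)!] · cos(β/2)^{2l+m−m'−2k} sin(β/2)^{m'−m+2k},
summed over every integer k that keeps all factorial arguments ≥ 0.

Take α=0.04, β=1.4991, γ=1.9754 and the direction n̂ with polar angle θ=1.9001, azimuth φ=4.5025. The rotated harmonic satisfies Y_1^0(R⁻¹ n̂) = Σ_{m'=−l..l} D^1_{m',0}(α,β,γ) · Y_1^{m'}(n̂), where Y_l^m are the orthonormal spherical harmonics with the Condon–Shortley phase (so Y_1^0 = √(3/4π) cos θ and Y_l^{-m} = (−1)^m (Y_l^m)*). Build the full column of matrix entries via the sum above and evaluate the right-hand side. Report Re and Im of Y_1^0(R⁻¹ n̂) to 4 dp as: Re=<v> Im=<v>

Re=-0.1254 Im=0.0000

Need the full column D^1_{m',0} for m'=−1..1 at α=0.0400, β=1.4991, γ=1.9754.
cos(β/2)=0.731996, sin(β/2)=0.681309
d^1_{-1,0}: single k=1 term ⇒ +0.705290;  D = +0.704726+0.028204i
d^1_{0,0}: k∈[0..1] ⇒ +0.535817 -0.464183 = +0.071635;  D = +0.071635+0.000000i
d^1_{1,0}: single k=0 term ⇒ -0.705290;  D = -0.704726+0.028204i
Y_1^{m'}(θ=1.9001,φ=4.5025) and Σ D·Y over m':
  (+0.7047+0.0282i)·(-0.0681+0.3198i)  (+0.0716+0.0000i)·(-0.1580+0.0000i)  (-0.7047+0.0282i)·(+0.0681+0.3198i)
Y_1^0(R⁻¹ n̂) = -0.125362+0.000000i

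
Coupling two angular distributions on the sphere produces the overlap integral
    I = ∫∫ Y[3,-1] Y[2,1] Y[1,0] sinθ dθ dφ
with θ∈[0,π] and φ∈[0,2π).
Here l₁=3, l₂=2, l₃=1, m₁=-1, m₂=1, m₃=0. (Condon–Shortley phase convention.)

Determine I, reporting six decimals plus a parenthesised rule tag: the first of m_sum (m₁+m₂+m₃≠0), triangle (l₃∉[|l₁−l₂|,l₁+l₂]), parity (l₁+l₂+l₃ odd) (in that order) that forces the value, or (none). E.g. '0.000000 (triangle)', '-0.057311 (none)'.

Rules hold: Σm=0, L=6 even, 1≤1≤5.
N = 7·5·3 = 105
Δ = 4!·2!·0!/7! = 1/105
Racah Σ t=2..2: t=2:+1/4 = 1/4
⇒ 3j(3 2 1; 0 0 0)² = 3/35, sgn -1
Racah Σ t=3..3: t=3:−1/6 = -1/6
⇒ 3j(3 2 1; -1 1 0)² = 8/105, sgn +1
4πI² = N·(3j₀)²·(3jₘ)² = 24/35
I = -1·√(0.685714/4π) = -0.23359668
No selection rule forces the value: the integral is nonzero (none).

-0.233597 (none)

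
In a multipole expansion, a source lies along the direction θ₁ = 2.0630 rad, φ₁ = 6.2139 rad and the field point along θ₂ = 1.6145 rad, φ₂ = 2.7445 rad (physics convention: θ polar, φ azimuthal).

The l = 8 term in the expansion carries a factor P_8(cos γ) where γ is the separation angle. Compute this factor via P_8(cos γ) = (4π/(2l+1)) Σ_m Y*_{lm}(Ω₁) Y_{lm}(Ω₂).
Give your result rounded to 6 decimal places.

Expand P_8 via completeness: Σ_{m} conj(Y_{8,m}) at Ω₁ times Y_{8,m} at Ω₂ —
  m=-8: (0.159476, -0.098718) × (-0.511189, -0.017975) = (-0.083297, 0.047597)  (running Σ = (-0.083297, 0.047597))
  m=-7: (-0.355896, 0.187550) × (-0.083678, 0.031683) = (0.023839, -0.026970)  (running Σ = (-0.059458, 0.020627))
  m=-6: (0.379112, -0.167355) × (0.263754, -0.250203) = (0.058120, -0.138995)  (running Σ = (-0.001338, -0.118368))
  m=-5: (-0.067219, 0.024265) × (0.042327, -0.096155) = (-0.000512, 0.007490)  (running Σ = (-0.001850, -0.110878))
  m=-4: (-0.307110, 0.087361) × (-0.005630, 0.320307) = (-0.026253, -0.098861)  (running Σ = (-0.028104, -0.209739))
  m=-3: (0.238119, -0.050220) × (0.041594, 0.104285) = (0.015142, 0.022743)  (running Σ = (-0.012962, -0.186995))
  m=-2: (0.206064, -0.028739) × (-0.211536, -0.215287) = (-0.049777, -0.038284)  (running Σ = (-0.062739, -0.225279))
  m=-1: (-0.288945, 0.020052) × (-0.106355, -0.044602) = (0.031625, 0.010755)  (running Σ = (-0.031114, -0.214524))
  m=0: (-0.168541, -0.000000) × (0.296411, 0.000000) = (-0.049958, -0.000000)  (running Σ = (-0.081071, -0.214524))
  m=1: (0.288945, 0.020052) × (0.106355, -0.044602) = (0.031625, -0.010755)  (running Σ = (-0.049446, -0.225279))
  m=2: (0.206064, 0.028739) × (-0.211536, 0.215287) = (-0.049777, 0.038284)  (running Σ = (-0.099223, -0.186995))
  m=3: (-0.238119, -0.050220) × (-0.041594, 0.104285) = (0.015142, -0.022743)  (running Σ = (-0.084082, -0.209739))
  m=4: (-0.307110, -0.087361) × (-0.005630, -0.320307) = (-0.026253, 0.098861)  (running Σ = (-0.110335, -0.110878))
  m=5: (0.067219, 0.024265) × (-0.042327, -0.096155) = (-0.000512, -0.007490)  (running Σ = (-0.110847, -0.118368))
  m=6: (0.379112, 0.167355) × (0.263754, 0.250203) = (0.058120, 0.138995)  (running Σ = (-0.052727, 0.020627))
  m=7: (0.355896, 0.187550) × (0.083678, 0.031683) = (0.023839, 0.026970)  (running Σ = (-0.028889, 0.047597))
  m=8: (0.159476, 0.098718) × (-0.511189, 0.017975) = (-0.083297, -0.047597)  (running Σ = (-0.112185, -0.000000))
Σ over m = (-0.112185, -0.000000); ×(4π/17) → (-0.082927, -0.000000). Real part: -0.082927

-0.082927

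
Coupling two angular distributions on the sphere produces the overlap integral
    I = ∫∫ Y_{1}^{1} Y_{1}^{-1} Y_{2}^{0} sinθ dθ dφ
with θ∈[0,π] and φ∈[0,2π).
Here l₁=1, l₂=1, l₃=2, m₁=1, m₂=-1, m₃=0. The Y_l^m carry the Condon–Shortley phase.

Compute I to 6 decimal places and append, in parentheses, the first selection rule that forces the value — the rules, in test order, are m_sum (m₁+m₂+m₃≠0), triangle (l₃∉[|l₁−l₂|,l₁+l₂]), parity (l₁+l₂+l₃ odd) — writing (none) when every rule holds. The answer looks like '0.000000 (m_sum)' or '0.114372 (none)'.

0.126157 (none)

Checks pass: Σm=0; 4 even; l₃=2∈[0,2].
(2·1+1)(2·1+1)(2·2+1) = 45
Δ: 0! 2! 2! / 5! → 1/30
sum: t=0:+1/1 = 1/1
3j²(1 1 2; 0 0 0) = Δ·Π!·Σ² = 2/15  (sign +1)
sum: t=0:+1/4 = 1/4
3j²(1 1 2; 1 -1 0) = Δ·Π!·Σ² = 1/30  (sign +1)
combine: 4πI² = 45·2/15·1/30 = 1/5
take √, sign +1: I = 0.12615663
No selection rule forces the value: the integral is nonzero (none).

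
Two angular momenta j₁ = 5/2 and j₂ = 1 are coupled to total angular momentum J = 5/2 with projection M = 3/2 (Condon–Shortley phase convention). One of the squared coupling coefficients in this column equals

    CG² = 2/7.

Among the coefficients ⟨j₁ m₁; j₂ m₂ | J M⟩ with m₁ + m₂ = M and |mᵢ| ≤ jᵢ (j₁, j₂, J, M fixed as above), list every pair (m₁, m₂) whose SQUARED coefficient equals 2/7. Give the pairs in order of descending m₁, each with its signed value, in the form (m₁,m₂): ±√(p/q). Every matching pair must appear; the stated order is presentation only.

(5/2,-1): +√(2/7)

Admissible pairs with m₁+m₂ = M = 3/2: (1/2,1), (3/2,0), (5/2,-1)
  (m₁,m₂)=(5/2,-1): CG² = 2/7, CG = +√(2/7)   ← matches the target
  (m₁,m₂)=(3/2,0): CG² = 9/35, CG = +√(9/35)
  (m₁,m₂)=(1/2,1): CG² = 16/35, CG = −√(16/35)
Pairs with CG² = 2/7: (5/2,-1): +√(2/7)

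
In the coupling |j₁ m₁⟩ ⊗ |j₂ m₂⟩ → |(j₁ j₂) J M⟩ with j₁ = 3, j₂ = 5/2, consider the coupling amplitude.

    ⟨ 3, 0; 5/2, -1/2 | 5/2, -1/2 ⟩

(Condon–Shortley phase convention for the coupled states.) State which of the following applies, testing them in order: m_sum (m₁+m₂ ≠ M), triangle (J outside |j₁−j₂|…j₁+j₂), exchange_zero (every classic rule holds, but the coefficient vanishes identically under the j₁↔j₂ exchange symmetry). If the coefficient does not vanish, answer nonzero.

m-sum: m₁+m₂ = 0+(-1/2) = -1/2, M = -1/2  ✓
triangle: |j₁−j₂| = 1/2 ≤ J = 5/2 ≤ j₁+j₂ = 11/2  ✓
exchange: j₁≠j₂ or m₁≠m₂ — the exchange symmetry imposes no constraint here
value check: CG = −√(8/105) = -0.276026 ≠ 0

nonzero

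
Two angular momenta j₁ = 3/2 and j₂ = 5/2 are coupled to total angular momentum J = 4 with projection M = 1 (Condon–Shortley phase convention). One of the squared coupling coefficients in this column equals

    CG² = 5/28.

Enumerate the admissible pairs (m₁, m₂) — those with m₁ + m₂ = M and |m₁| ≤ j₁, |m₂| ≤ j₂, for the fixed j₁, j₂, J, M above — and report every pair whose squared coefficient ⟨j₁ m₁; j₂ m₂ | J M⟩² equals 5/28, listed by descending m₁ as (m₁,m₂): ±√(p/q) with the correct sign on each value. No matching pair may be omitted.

(3/2,-1/2): +√(5/28)

Admissible pairs with m₁+m₂ = M = 1: (-3/2,5/2), (-1/2,3/2), (1/2,1/2), (3/2,-1/2)
  (m₁,m₂)=(3/2,-1/2): CG² = 5/28, CG = +√(5/28)   ← matches the target
  (m₁,m₂)=(1/2,1/2): CG² = 15/28, CG = +√(15/28)
  (m₁,m₂)=(-1/2,3/2): CG² = 15/56, CG = +√(15/56)
  (m₁,m₂)=(-3/2,5/2): CG² = 1/56, CG = +√(1/56)
Pairs with CG² = 5/28: (3/2,-1/2): +√(5/28)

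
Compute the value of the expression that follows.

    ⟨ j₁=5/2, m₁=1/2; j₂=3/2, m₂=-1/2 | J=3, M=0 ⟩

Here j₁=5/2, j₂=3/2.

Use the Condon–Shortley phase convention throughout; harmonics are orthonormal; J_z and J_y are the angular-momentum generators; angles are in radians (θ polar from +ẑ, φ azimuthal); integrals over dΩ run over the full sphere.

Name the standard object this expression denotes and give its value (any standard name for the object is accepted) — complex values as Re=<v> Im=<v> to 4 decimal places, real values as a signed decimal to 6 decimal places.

This is a Clebsch–Gordan (vector-coupling) coefficient.
j₁+j₂−J=1  J+j₁−j₂=4  J−j₁+j₂=2  j₁+j₂+J+1=8
(j₁±m₁, j₂±m₂, J±M) = (3,2,1,2,3,3)
P² = 36/5
sum k=0..1:
  [0] +1/4 = 1/4
  [1] −1/12 = -1/12
S = 1/6
C² = P²·S² = 1/5 ; C = +0.447214

Clebsch–Gordan coefficient, +√(1/5) ≈ +0.447214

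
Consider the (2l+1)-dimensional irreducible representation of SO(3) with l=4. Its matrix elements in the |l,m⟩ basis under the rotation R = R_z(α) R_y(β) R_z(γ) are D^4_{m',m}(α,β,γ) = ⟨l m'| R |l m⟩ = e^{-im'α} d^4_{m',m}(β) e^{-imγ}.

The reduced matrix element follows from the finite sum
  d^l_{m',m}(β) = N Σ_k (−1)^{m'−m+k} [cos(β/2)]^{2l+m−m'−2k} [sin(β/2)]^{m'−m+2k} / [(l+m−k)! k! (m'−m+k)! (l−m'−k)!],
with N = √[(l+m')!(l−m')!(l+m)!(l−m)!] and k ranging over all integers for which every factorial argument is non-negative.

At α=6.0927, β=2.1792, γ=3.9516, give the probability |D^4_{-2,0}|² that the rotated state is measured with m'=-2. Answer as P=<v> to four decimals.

P=0.1173

Split into d^4_{-2,0}(β=2.1792) × two z-phases.
With c≡cos(β/2)=0.462840 and s≡sin(β/2)=0.886442, N=[2·720·24·24]^{1/2}=910.735966
k∈{2,3,4} keeps every argument non-negative
  k=2: (−1)^0·910.7360/(96)·0.4628^6·0.8864^2 = +0.073284
  k=3: (−1)^1·910.7360/(36)·0.4628^4·0.8864^4 = -0.716827
  k=4: (−1)^2·910.7360/(96)·0.4628^2·0.8864^6 = +0.986017
d^4_{-2,0}(2.1792) = +0.073284 -0.716827 +0.986017 = +0.342474
|D^4_{-2,0}|² = |d^4_{-2,0}(β)|² = (+0.342474)² = 0.117288 (the z-rotation phases have unit modulus)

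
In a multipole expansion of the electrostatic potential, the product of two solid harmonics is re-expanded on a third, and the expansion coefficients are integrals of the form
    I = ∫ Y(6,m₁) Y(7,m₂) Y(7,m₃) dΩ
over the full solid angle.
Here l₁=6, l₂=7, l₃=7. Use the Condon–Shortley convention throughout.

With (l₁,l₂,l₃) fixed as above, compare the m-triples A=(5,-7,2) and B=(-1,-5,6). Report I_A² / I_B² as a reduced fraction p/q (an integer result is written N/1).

6/7

l's match ⇒ only the (l;m) 3-j factors differ between A and B.
A: triangle coeff Δ(6,7,7) = 1/2444321880; Σ_t [0,0]: t=0:+1/3483648000 = 1/3483648000; (3j)²=33/6460 [(6 7 7; 5 -7 2)], sign=-1
B: triangle coeff Δ(6,7,7) = 1/2444321880; Σ_t [1,2]: t=1:−1/435456000 t=2:+1/232243200 = 1/497664000; (3j)²=77/12920 [(6 7 7; -1 -5 6)], sign=-1
I_A²/I_B² = (33/6460)/(77/12920) = 6/7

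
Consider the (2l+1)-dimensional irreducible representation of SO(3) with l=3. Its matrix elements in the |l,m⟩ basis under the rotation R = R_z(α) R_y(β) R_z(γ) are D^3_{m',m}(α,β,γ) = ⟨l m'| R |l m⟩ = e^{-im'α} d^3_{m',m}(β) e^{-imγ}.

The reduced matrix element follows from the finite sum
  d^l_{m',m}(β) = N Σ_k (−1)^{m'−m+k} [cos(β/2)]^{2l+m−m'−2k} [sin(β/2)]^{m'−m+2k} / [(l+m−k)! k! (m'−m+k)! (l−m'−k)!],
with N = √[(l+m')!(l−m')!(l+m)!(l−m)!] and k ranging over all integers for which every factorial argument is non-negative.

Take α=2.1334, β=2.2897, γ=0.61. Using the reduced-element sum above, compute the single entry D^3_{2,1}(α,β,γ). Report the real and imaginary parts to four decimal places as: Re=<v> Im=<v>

Split into d^3_{2,1}(β=2.2897) × two z-phases.
Half-angle: c=0.413183, s=0.910648. N=√(120·1·24·2)=75.894664
k: max(0,(1)−(2))=0 … min(3+(1),3−(2))=1
  k=0: (−1)^1·75.8947/(24)·0.4132^5·0.9106^1 = -0.034679
  k=1: (−1)^2·75.8947/(12)·0.4132^3·0.9106^3 = +0.336906
d^3_{2,1}(2.2897) = -0.034679 +0.336906 = +0.302227
D = (-0.430989+0.902357i)·(+0.302227)·(+0.819648-0.572867i) = +0.049466+0.298152i

Re=0.0495 Im=0.2982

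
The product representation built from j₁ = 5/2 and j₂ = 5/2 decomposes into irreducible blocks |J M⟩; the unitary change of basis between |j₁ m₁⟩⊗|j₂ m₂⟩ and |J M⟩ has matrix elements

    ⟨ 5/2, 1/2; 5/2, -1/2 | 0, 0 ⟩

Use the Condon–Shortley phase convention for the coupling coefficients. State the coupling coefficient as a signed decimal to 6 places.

j₁+j₂−J=5  J+j₁−j₂=0  J−j₁+j₂=0  j₁+j₂+J+1=6
(j₁±m₁, j₂±m₂, J±M) = (3,2,2,3,0,0)
P² = 24
sum k=2..2:
  [2] +1/12 = 1/12
S = 1/12
C² = P²·S² = 1/6 ; C = +0.408248

+√(1/6) = +0.408248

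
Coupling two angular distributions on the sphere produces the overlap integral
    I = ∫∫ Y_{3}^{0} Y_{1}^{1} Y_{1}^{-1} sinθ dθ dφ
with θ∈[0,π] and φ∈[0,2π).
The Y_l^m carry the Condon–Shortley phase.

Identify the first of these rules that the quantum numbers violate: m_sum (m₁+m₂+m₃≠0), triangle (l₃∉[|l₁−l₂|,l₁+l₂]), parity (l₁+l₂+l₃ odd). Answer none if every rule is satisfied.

triangle

Σmᵢ = 0  ✓
l₃∈[|l₁−l₂|,l₁+l₂]=[2,4] required, l₃=1 fails  ✗
Σlᵢ = 5 ⇒ odd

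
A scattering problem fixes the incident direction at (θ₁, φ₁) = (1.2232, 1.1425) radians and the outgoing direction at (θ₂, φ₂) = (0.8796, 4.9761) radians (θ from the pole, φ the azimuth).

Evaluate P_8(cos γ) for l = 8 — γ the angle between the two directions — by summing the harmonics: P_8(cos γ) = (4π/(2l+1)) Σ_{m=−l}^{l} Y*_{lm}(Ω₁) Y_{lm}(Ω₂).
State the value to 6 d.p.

-0.277318

Expand P_8 via completeness: Σ_{m} conj(Y_{8,m}) at Ω₁ times Y_{8,m} at Ω₂ —
  m=-8: Y*=-0.30203 + 0.08842j  Y=-0.03285 - 0.05494j  product 0.01478 + 0.01369j
  m=-7: Y*=-0.06523 + 0.45140j  Y=-0.20388 + 0.05756j  product -0.01268 - 0.09578j
  m=-6: Y*=0.16191 + 0.10419j  Y=0.00460 + 0.40123j  product -0.04106 + 0.06544j
  m=-5: Y*=-0.21568 + 0.13845j  Y=0.42187 + 0.10873j  product -0.10604 + 0.03496j
  m=-4: Y*=0.04283 + 0.29875j  Y=0.06869 - 0.12110j  product 0.03912 + 0.01533j
  m=-3: Y*=-0.12057 - 0.03544j  Y=0.20382 + 0.20150j  product -0.01743 - 0.03152j
  m=-2: Y*=-0.21051 + 0.24285j  Y=0.26604 - 0.15496j  product -0.01837 + 0.09723j
  m=-1: Y*=-0.02756 - 0.06036j  Y=0.04080 + 0.15111j  product 0.00800 - 0.00663j
  m=+0: Y*=-0.32256 + 0.00000j  Y=0.33409 + 0.00000j  product -0.10777 + 0.00000j
  m=+1: Y*=0.02756 - 0.06036j  Y=-0.04080 + 0.15111j  product 0.00800 + 0.00663j
  m=+2: Y*=-0.21051 - 0.24285j  Y=0.26604 + 0.15496j  product -0.01837 - 0.09723j
  m=+3: Y*=0.12057 - 0.03544j  Y=-0.20382 + 0.20150j  product -0.01743 + 0.03152j
  m=+4: Y*=0.04283 - 0.29875j  Y=0.06869 + 0.12110j  product 0.03912 - 0.01533j
  m=+5: Y*=0.21568 + 0.13845j  Y=-0.42187 + 0.10873j  product -0.10604 - 0.03496j
  m=+6: Y*=0.16191 - 0.10419j  Y=0.00460 - 0.40123j  product -0.04106 - 0.06544j
  m=+7: Y*=0.06523 + 0.45140j  Y=0.20388 + 0.05756j  product -0.01268 + 0.09578j
  m=+8: Y*=-0.30203 - 0.08842j  Y=-0.03285 + 0.05494j  product 0.01478 - 0.01369j
Total Σ_m = -0.37516 + 0.00000j. Multiply by 0.739198: -0.27732 + 0.00000j. P_8(cos γ) = -0.277318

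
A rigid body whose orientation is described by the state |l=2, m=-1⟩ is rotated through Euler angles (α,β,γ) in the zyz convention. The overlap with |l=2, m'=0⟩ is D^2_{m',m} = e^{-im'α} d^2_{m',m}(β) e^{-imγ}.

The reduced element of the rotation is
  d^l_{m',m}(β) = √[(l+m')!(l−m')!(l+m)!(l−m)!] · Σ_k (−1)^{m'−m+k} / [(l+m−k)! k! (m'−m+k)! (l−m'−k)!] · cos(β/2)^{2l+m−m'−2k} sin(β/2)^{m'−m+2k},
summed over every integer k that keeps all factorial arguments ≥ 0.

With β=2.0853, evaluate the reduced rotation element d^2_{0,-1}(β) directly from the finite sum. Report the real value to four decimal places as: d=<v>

d=0.5247

d^2_{0,-1}(β=2.0853) via the finite sum:
With c≡cos(β/2)=0.503933 and s≡sin(β/2)=0.863743, N=[2·2·1·6]^{1/2}=4.898979
k∈{0,1} keeps every argument non-negative
  k=0: (−1)^1·4.8990/(2)·0.5039^3·0.8637^1 = -0.270756
  k=1: (−1)^2·4.8990/(2)·0.5039^1·0.8637^3 = +0.795429
d^2_{0,-1}(2.0853) = -0.270756 +0.795429 = +0.524673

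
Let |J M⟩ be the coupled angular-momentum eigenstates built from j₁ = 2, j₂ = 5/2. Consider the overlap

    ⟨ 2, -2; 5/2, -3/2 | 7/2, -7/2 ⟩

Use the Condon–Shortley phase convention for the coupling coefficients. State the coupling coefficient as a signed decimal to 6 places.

−√(4/9) = -0.666667

√[8·1!3!4!/9! · 0!4!1!4!0!7!] = √(9216)
  +(−1)^1/∏(1,0,3,0,0,4)! = -1/144  (running -1/144)
⟨..|..⟩ = √(9216)·(-1/144) = -0.666667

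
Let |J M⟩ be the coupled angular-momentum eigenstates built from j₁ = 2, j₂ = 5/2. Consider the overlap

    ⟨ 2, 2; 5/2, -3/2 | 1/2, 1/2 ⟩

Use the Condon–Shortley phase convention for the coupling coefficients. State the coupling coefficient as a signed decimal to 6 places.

triangle: 4!×0!×1!/6! = 24/720
(j±m)!: 4!×0!×1!×4!×1!×0! = 576
prefactor² = (2J+1)×Δ×N² = 192/5
  k=0: +1/(0!×4!×0!×1!×0!×0!) = 1/24
Σ = 1/24  ⇒  CG² = 192/5×(1/24)² = 1/15
CG = +√(1/15) = +0.258199

+0.258199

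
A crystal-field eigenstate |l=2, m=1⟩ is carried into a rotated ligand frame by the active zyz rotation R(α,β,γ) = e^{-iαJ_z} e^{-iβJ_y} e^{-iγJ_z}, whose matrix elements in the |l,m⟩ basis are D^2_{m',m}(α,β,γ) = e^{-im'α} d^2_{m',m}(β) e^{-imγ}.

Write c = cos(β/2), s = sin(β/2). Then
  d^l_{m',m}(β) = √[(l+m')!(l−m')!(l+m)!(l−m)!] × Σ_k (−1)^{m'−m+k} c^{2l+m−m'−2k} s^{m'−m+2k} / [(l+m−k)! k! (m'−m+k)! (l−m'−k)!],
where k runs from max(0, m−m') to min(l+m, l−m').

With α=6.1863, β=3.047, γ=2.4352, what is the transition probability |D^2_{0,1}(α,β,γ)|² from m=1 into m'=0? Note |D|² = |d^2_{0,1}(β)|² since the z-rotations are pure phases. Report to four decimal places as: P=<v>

First d^2_{0,1}(β=3.0470), then the phase factors e^{-i(0)α} and e^{-i(1)γ}:
c=cos(3.047000/2)=0.047279, s=sin(3.047000/2)=0.998882; N=√[2·2·6·1]=4.898979
The bounds max(0,m−m')=1 and min(l+m,l−m')=2 give 2 terms
  k=1: (−1)^0·4.8990/(2)·0.0473^3·0.9989^1 = +0.000259
  k=2: (−1)^1·4.8990/(2)·0.0473^1·0.9989^3 = -0.115421
d^2_{0,1}(3.0470) = +0.000259 -0.115421 = -0.115162
|D^2_{0,1}|² = |d^2_{0,1}(β)|² = (-0.115162)² = 0.013262 (the z-rotation phases have unit modulus)

P=0.0133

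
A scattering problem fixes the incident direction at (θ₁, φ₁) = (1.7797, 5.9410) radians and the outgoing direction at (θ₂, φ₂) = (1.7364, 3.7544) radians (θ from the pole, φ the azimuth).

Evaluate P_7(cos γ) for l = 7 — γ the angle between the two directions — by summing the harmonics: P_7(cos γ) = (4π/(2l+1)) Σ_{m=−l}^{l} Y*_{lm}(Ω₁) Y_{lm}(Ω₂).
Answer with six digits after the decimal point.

-0.264734

Expand P_7 via completeness: Σ_{m} conj(Y_{7,m}) at Ω₁ times Y_{7,m} at Ω₂ —
  term(m=-7) = -0.17917 + 0.07613j   from Y*(Ω₁)=-0.31478 - 0.29107j, Y(Ω₂)=0.18629 - 0.41410j
  term(m=-6) = 0.08216 + 0.05074j   from Y*(Ω₁)=0.15774 + 0.30128j, Y(Ω₂)=0.24424 - 0.14484j
  term(m=-5) = -0.00201 - 0.03204j   from Y*(Ω₁)=0.02024 + 0.14351j, Y(Ω₂)=-0.22084 - 0.01716j
  term(m=-4) = -0.08027 + 0.06469j   from Y*(Ω₁)=0.06828 - 0.33330j, Y(Ω₂)=-0.23363 - 0.19297j
  term(m=-3) = 0.00591 + 0.00168j   from Y*(Ω₁)=0.02284 - 0.03774j, Y(Ω₂)=0.03683 + 0.13432j
  term(m=-2) = -0.03309 - 0.09377j   from Y*(Ω₁)=-0.25343 + 0.20678j, Y(Ω₂)=-0.10287 + 0.28608j
  term(m=-1) = -0.00029 + 0.00041j   from Y*(Ω₁)=-0.00443 + 0.00158j, Y(Ω₂)=0.08701 - 0.06118j
  term(m=+0) = 0.09749 + 0.00000j   from Y*(Ω₁)=0.32146 + 0.00000j, Y(Ω₂)=0.30329 + 0.00000j
  term(m=+1) = -0.00029 - 0.00041j   from Y*(Ω₁)=0.00443 + 0.00158j, Y(Ω₂)=-0.08701 - 0.06118j
  term(m=+2) = -0.03309 + 0.09377j   from Y*(Ω₁)=-0.25343 - 0.20678j, Y(Ω₂)=-0.10287 - 0.28608j
  term(m=+3) = 0.00591 - 0.00168j   from Y*(Ω₁)=-0.02284 - 0.03774j, Y(Ω₂)=-0.03683 + 0.13432j
  term(m=+4) = -0.08027 - 0.06469j   from Y*(Ω₁)=0.06828 + 0.33330j, Y(Ω₂)=-0.23363 + 0.19297j
  term(m=+5) = -0.00201 + 0.03204j   from Y*(Ω₁)=-0.02024 + 0.14351j, Y(Ω₂)=0.22084 - 0.01716j
  term(m=+6) = 0.08216 - 0.05074j   from Y*(Ω₁)=0.15774 - 0.30128j, Y(Ω₂)=0.24424 + 0.14484j
  term(m=+7) = -0.17917 - 0.07613j   from Y*(Ω₁)=0.31478 - 0.29107j, Y(Ω₂)=-0.18629 - 0.41410j
Total Σ_m = -0.31600 + 0.00000j. Multiply by 0.837758: -0.26473 + 0.00000j. P_7(cos γ) = -0.264734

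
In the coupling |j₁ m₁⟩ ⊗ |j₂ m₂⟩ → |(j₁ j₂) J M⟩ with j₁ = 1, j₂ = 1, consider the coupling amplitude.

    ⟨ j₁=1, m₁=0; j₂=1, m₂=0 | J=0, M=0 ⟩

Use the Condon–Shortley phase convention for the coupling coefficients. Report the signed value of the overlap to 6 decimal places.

√[1·2!0!0!/3! · 1!1!1!1!0!0!] = √(1/3)
  +(−1)^1/∏(1,1,0,0,0,0)! = -1  (running -1)
⟨..|..⟩ = √(1/3)·(-1) = -0.577350

−√(1/3) ≈ -0.577350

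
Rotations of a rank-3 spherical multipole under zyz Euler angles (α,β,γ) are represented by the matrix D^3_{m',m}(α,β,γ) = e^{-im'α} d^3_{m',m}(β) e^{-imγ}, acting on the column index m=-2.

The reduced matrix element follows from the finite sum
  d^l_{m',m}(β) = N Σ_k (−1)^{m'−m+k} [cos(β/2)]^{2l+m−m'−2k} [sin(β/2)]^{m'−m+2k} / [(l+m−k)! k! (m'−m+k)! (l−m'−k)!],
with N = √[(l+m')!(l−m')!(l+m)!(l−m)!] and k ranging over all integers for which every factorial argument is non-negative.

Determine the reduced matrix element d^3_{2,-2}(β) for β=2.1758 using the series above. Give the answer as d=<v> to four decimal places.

d=0.1807

d^3_{2,-2}(β=2.1758) via the finite sum:
Half-angle: c=0.464346, s=0.885654. N=√(120·1·1·120)=120.000000
Admissible k: 0..1 (factorial args all ≥0)
  k=0: (−1)^4·120.0000/(24)·0.4643^2·0.8857^4 = +0.663300
  k=1: (−1)^5·120.0000/(120)·0.4643^0·0.8857^6 = -0.482596
d^3_{2,-2}(2.1758) = +0.663300 -0.482596 = +0.180704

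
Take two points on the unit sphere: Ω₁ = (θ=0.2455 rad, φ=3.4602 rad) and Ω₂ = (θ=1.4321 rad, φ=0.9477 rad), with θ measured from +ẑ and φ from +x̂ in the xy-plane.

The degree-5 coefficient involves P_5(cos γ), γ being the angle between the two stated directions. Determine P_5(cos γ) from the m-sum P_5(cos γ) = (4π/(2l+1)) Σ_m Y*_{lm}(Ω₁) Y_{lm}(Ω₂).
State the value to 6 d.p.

-0.111542

Summing Y*_{l m}(θ₁,φ₁)·Y_{l m}(θ₂,φ₂) over m ∈ [−5, 5]; prefactor 4π/(2·5+1) = 1.142397:
  term(m=-5) = +0.000174-0.000001i   from Y*(Ω₁)=+0.000009-0.000393i, Y(Ω₂)=+0.011547+0.442120i
  term(m=-4) = -0.000786-0.000568i   from Y*(Ω₁)=+0.001451+0.004751i, Y(Ω₂)=-0.155515+0.118028i
  term(m=-3) = -0.003212-0.009808i   from Y*(Ω₁)=-0.021399-0.030296i, Y(Ω₂)=+0.265956+0.081831i
  term(m=-2) = -0.011794+0.036490i   from Y*(Ω₁)=+0.142270+0.105311i, Y(Ω₂)=+0.069096+0.205335i
  term(m=-1) = -0.094850+0.069025i   from Y*(Ω₁)=-0.474544-0.156526i, Y(Ω₂)=+0.136994-0.190641i
  term(m=+0) = +0.123297+0.000000i   from Y*(Ω₁)=+0.557229-0.000000i, Y(Ω₂)=+0.221269+0.000000i
  term(m=+1) = -0.094850-0.069025i   from Y*(Ω₁)=+0.474544-0.156526i, Y(Ω₂)=-0.136994-0.190641i
  term(m=+2) = -0.011794-0.036490i   from Y*(Ω₁)=+0.142270-0.105311i, Y(Ω₂)=+0.069096-0.205335i
  term(m=+3) = -0.003212+0.009808i   from Y*(Ω₁)=+0.021399-0.030296i, Y(Ω₂)=-0.265956+0.081831i
  term(m=+4) = -0.000786+0.000568i   from Y*(Ω₁)=+0.001451-0.004751i, Y(Ω₂)=-0.155515-0.118028i
  term(m=+5) = +0.000174+0.000001i   from Y*(Ω₁)=-0.000009-0.000393i, Y(Ω₂)=-0.011547+0.442120i
Total Σ_m = -0.097639-0.000000i. Multiply by 1.142397: -0.111542-0.000000i. P_5(cos γ) = -0.111542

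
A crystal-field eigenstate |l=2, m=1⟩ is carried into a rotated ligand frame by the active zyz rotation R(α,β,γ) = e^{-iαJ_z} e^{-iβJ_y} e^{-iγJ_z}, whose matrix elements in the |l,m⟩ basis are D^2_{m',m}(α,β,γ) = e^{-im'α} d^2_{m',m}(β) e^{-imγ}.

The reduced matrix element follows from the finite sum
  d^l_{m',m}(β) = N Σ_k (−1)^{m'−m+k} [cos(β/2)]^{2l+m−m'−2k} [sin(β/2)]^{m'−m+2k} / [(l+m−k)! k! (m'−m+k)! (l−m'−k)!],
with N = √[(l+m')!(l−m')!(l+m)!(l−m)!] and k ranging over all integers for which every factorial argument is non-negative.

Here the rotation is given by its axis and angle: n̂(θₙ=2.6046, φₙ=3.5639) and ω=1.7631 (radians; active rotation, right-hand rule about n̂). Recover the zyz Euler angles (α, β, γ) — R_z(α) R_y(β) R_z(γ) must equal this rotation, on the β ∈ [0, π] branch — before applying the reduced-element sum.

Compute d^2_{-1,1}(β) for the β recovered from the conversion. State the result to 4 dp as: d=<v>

d=0.3704

Axis–angle → zyz. n̂ = (sinθₙcosφₙ, sinθₙsinφₙ, cosθₙ) = (-0.466612, -0.209669, -0.859251), ω = 1.7631.
R = I cosω + sinω [n̂]ₓ + (1−cosω) n̂n̂ᵀ gives
  R = [+0.068218, +0.959944, +0.271760; -0.726880, -0.138758, +0.672601; +0.683368, -0.243421, +0.688298]
β = atan2(√(R₁₃²+R₂₃²), R₃₃) = 0.811656; α = atan2(R₂₃, R₁₃) mod 2π = 1.186809; γ = atan2(R₃₂, −R₃₁) mod 2π = 3.483787
d^2_{-1,1}(β=0.8117) via the finite sum:
Half-angle: c=0.918776, s=0.394779. N=√(1·6·6·1)=6.000000
Admissible k: 2..3 (factorial args all ≥0)
  k=2: (−1)^0·6.0000/(2)·0.9188^2·0.3948^2 = +0.394684
  k=3: (−1)^1·6.0000/(6)·0.9188^0·0.3948^4 = -0.024289
d^2_{-1,1}(0.8117) = +0.394684 -0.024289 = +0.370395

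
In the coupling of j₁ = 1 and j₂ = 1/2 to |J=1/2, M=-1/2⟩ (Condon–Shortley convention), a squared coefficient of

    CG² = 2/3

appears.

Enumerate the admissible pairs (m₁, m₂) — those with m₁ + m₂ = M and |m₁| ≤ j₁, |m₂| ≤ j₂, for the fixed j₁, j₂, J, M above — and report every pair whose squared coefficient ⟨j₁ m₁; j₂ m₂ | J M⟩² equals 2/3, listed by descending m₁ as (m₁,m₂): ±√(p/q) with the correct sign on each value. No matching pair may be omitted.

Admissible pairs with m₁+m₂ = M = -1/2: (-1,1/2), (0,-1/2)
  (m₁,m₂)=(0,-1/2): CG² = 1/3, CG = +√(1/3)
  (m₁,m₂)=(-1,1/2): CG² = 2/3, CG = −√(2/3)   ← matches the target
Pairs with CG² = 2/3: (-1,1/2): −√(2/3)

(-1,1/2): −√(2/3)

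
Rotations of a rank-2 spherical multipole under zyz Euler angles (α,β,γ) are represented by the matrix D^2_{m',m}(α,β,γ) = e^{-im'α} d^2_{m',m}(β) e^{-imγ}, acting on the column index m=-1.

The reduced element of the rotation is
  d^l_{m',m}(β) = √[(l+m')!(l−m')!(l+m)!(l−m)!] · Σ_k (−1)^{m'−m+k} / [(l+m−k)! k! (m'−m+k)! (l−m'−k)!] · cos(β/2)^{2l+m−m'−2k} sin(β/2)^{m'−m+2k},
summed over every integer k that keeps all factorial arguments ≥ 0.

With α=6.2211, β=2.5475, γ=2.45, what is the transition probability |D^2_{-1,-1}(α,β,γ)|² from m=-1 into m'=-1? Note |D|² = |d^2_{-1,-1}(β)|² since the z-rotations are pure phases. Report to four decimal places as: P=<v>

P=0.0518

D^2_{-1,-1}(6.2211,2.5475,2.4500) = e^{-i·-1·6.2211}·d^2_{-1,-1}(2.5475)·e^{-i·-1·2.4500}. Compute d first:
With c≡cos(β/2)=0.292697 and s≡sin(β/2)=0.956205, N=[1·6·1·6]^{1/2}=6.000000
k∈{0,1} keeps every argument non-negative
  k=0: (−1)^0·6.0000/(6)·0.2927^4·0.9562^0 = +0.007340
  k=1: (−1)^1·6.0000/(2)·0.2927^2·0.9562^2 = -0.234996
d^2_{-1,-1}(2.5475) = +0.007340 -0.234996 = -0.227656
|D^2_{-1,-1}|² = |d^2_{-1,-1}(β)|² = (-0.227656)² = 0.051827 (the z-rotation phases have unit modulus)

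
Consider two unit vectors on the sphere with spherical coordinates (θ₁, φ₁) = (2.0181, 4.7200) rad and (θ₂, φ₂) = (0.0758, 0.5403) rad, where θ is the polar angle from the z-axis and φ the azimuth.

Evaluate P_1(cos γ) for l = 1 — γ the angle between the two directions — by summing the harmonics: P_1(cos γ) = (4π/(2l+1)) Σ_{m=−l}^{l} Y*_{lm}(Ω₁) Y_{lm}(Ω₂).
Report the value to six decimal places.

-0.465969

Addition theorem: P_1(cos γ) = (4π/3) Σ_m Y*_{lm}(Ω₁) Y_{lm}(Ω₂), m = −1…1:
  m=-1: (+0.002371-0.311494i) × (+0.022437-0.013458i) = -0.004139-0.007021i  (running Σ = -0.004139-0.007021i)
  m=0: (-0.211338-0.000000i) × (+0.487200+0.000000i) = -0.102964-0.000000i  (running Σ = -0.107103-0.007021i)
  m=1: (-0.002371-0.311494i) × (-0.022437-0.013458i) = -0.004139+0.007021i  (running Σ = -0.111242+0.000000i)
Total Σ_m = -0.111242+0.000000i. Multiply by 4.188790: -0.465969+0.000000i. P_1(cos γ) = -0.465969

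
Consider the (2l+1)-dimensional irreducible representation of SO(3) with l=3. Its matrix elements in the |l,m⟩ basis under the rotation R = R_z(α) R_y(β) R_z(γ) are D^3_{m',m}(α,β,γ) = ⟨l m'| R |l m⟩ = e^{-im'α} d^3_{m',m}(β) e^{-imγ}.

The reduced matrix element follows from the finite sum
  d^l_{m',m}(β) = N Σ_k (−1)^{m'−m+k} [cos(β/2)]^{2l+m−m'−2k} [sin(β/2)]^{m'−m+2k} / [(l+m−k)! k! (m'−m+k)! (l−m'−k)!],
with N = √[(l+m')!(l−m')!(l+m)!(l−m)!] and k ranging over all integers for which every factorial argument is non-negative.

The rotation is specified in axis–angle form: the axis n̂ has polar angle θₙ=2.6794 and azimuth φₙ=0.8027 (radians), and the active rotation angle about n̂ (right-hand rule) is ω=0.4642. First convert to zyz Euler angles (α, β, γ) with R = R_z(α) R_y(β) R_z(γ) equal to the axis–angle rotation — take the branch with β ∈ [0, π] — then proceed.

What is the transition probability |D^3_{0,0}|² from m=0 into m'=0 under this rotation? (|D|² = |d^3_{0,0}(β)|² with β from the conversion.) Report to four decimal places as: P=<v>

Axis–angle → zyz. n̂ = (sinθₙcosφₙ, sinθₙsinφₙ, cosθₙ) = (+0.309805, +0.320715, -0.895077), ω = 0.4642.
R = I cosω + sinω [n̂]ₓ + (1−cosω) n̂n̂ᵀ gives
  R = [+0.904337, +0.411247, +0.114243; -0.390219, +0.905064, -0.169079; -0.172930, +0.108325, +0.978959]
β = atan2(√(R₁₃²+R₂₃²), R₃₃) = 0.205500; α = atan2(R₂₃, R₁₃) mod 2π = 5.306603; γ = atan2(R₃₂, −R₃₁) mod 2π = 0.559610
Split into d^3_{0,0}(β=0.2055) × two z-phases.
Half-angle: c=0.994726, s=0.102569. N=√(6·6·6·6)=36.000000
k: max(0,(0)−(0))=0 … min(3+(0),3−(0))=3
  k=0: (−1)^0·36.0000/(36)·0.9947^6·0.1026^0 = +0.968769
  k=1: (−1)^1·36.0000/(4)·0.9947^4·0.1026^2 = -0.092703
  k=2: (−1)^2·36.0000/(4)·0.9947^2·0.1026^4 = +0.000986
  k=3: (−1)^3·36.0000/(36)·0.9947^0·0.1026^6 = -0.000001
d^3_{0,0}(0.2055) = +0.968769 -0.092703 +0.000986 -0.000001 = +0.877051
|D^3_{0,0}|² = |d^3_{0,0}(β)|² = (+0.877051)² = 0.769219 (the z-rotation phases have unit modulus)

P=0.7692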